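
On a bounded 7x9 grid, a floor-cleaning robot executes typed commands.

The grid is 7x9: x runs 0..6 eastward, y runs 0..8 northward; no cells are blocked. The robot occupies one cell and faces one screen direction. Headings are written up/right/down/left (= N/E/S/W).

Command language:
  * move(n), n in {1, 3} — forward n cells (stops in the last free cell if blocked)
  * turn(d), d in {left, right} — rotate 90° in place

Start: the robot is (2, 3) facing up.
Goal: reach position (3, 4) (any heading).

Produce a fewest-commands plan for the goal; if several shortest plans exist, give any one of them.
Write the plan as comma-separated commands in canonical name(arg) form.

initial: (2, 3) facing up
t=1 move(1) ⇒ (2, 4) facing up
t=2 turn(right) ⇒ (2, 4) facing right
t=3 move(1) ⇒ (3, 4) facing right
no 2-step plan works, so 3 is optimal.

move(1), turn(right), move(1)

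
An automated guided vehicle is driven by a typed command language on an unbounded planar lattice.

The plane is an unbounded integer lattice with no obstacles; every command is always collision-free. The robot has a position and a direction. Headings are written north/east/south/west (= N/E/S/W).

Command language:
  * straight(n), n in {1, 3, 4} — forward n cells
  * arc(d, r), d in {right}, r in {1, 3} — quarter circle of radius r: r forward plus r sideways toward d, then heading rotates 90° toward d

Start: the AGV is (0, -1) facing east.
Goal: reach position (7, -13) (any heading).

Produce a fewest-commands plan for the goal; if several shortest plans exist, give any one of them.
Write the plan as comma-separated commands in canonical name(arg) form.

initial: (0, -1) facing east
step 1 (straight(4)): (4, -1) facing east
step 2 (arc(right, 3)): (7, -4) facing south
step 3 (straight(4)): (7, -8) facing south
step 4 (straight(4)): (7, -12) facing south
step 5 (straight(1)): (7, -13) facing south
minimal: 5 command(s), checked below 5.

straight(4), arc(right, 3), straight(4), straight(4), straight(1)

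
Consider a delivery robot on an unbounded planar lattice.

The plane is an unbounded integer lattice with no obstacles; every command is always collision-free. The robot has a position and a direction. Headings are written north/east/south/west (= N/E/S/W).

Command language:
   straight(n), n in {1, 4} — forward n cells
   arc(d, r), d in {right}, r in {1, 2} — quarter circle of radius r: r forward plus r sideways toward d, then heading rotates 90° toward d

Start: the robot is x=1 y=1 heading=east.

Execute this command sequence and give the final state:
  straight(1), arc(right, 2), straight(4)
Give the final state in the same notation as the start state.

from: x=1 y=1 heading=east
1. straight(1) → x=2 y=1 heading=east
2. arc(right, 2) → x=4 y=-1 heading=south
3. straight(4) → x=4 y=-5 heading=south

x=4 y=-5 heading=south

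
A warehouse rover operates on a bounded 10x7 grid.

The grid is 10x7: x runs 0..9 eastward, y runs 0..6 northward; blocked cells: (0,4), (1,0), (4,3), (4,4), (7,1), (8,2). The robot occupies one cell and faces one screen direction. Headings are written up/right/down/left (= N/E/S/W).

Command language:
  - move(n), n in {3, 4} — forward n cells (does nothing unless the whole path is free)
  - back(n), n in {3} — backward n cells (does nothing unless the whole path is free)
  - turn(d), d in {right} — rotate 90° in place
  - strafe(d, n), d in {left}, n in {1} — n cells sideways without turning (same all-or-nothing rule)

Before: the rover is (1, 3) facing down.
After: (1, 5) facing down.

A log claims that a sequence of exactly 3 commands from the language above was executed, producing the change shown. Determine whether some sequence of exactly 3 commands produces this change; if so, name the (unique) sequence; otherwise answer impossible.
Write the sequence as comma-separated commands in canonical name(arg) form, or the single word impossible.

key: still facing S at the end — nothing in the sequence rotates
from: (1, 3) facing down
step 1 (back(3)): (1, 6) facing down
step 2 (move(4)): (1, 2) facing down
step 3 (back(3)): (1, 5) facing down
no rival 3-sequence matches.

back(3), move(4), back(3)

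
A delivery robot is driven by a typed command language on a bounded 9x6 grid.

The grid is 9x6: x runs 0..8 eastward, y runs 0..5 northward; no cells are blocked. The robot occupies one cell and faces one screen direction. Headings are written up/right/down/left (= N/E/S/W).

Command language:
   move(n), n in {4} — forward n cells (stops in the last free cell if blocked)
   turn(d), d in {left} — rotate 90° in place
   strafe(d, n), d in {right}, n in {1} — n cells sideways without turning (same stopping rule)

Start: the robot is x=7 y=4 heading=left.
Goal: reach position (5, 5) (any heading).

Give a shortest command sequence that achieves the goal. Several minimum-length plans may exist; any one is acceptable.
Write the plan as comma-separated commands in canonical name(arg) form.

initial: x=7 y=4 heading=left
t=1 strafe(right, 1) ⇒ x=7 y=5 heading=left
t=2 turn(left) ⇒ x=7 y=5 heading=down
t=3 strafe(right, 1) ⇒ x=6 y=5 heading=down
t=4 strafe(right, 1) ⇒ x=5 y=5 heading=down
no 3-step plan works, so 4 is optimal.

strafe(right, 1), turn(left), strafe(right, 1), strafe(right, 1)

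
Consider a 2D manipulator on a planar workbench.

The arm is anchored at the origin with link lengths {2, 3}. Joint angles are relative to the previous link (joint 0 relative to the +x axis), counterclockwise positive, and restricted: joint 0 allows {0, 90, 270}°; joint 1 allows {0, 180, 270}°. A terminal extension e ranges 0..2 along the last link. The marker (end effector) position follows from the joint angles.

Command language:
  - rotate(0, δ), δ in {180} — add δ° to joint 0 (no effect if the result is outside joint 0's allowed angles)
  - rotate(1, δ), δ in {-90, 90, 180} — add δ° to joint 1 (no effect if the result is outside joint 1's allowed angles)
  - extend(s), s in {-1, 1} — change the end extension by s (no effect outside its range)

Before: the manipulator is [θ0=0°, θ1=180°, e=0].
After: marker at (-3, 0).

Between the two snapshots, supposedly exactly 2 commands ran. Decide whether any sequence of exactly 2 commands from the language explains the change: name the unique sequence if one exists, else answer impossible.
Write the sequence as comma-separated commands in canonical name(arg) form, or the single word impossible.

start: [θ0=0°, θ1=180°, e=0]
step 1 (extend(1)): [θ0=0°, θ1=180°, e=1]
step 2 (extend(1)): [θ0=0°, θ1=180°, e=2]
no other 2-command option fits: unique.

extend(1), extend(1)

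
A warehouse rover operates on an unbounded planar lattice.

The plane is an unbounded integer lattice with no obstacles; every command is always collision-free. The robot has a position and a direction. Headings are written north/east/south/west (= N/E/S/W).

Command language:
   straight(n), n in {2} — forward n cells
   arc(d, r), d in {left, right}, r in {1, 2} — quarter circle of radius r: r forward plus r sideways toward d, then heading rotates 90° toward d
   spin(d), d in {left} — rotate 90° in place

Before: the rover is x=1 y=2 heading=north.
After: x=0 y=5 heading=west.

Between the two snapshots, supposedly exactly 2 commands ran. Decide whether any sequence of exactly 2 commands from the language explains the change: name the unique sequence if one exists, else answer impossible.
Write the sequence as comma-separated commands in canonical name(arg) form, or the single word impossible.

straight(2), arc(left, 1)

key: order matters: swapping straight(2) and arc(left, 1) lands elsewhere
from: x=1 y=2 heading=north
step 1 (straight(2)): x=1 y=4 heading=north
step 2 (arc(left, 1)): x=0 y=5 heading=west
no other 2-command option fits: unique.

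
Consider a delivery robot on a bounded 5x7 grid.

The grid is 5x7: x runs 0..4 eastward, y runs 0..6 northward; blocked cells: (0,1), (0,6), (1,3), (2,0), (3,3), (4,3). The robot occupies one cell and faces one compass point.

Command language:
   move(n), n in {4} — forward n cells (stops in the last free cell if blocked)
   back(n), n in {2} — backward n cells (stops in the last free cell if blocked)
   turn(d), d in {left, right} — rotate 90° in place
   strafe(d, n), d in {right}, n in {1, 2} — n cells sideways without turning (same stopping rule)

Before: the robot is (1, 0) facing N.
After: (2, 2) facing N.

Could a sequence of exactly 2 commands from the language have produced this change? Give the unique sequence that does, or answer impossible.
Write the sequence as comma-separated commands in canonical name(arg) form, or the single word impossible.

key: order matters: swapping move(4) and strafe(right, 1) lands elsewhere
from: (1, 0) facing N
1. move(4) → (1, 2) facing N
2. strafe(right, 1) → (2, 2) facing N
uniquely the one of 36 2-step routes that fits.

move(4), strafe(right, 1)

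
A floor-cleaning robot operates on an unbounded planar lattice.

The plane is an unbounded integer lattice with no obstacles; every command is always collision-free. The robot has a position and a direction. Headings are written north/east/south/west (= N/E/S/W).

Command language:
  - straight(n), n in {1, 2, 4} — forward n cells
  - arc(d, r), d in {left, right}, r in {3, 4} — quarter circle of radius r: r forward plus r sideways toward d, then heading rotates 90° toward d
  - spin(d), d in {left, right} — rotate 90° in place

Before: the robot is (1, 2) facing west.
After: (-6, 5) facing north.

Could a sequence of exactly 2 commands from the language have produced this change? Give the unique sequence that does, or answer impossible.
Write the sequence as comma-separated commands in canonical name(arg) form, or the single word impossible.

straight(4), arc(right, 3)

key: order matters: swapping straight(4) and arc(right, 3) lands elsewhere
start: (1, 2) facing west
step 1 (straight(4)): (-3, 2) facing west
step 2 (arc(right, 3)): (-6, 5) facing north
all 81 alternatives checked — unique.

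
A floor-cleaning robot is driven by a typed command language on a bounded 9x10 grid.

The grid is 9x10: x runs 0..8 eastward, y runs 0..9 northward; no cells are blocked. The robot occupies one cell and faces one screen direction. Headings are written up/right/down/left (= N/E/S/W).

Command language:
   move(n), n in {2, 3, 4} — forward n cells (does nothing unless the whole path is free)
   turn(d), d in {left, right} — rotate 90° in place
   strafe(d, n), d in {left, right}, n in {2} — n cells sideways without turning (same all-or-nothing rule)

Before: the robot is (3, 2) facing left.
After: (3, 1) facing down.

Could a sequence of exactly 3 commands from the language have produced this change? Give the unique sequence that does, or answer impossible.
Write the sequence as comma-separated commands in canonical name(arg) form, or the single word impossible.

strafe(right, 2), turn(left), move(3)

key: cell and facing (now S) both changed — the 3 commands mix motion and turning
from: (3, 2) facing left
t=1 strafe(right, 2) ⇒ (3, 4) facing left
t=2 turn(left) ⇒ (3, 4) facing down
t=3 move(3) ⇒ (3, 1) facing down
no rival 3-sequence matches.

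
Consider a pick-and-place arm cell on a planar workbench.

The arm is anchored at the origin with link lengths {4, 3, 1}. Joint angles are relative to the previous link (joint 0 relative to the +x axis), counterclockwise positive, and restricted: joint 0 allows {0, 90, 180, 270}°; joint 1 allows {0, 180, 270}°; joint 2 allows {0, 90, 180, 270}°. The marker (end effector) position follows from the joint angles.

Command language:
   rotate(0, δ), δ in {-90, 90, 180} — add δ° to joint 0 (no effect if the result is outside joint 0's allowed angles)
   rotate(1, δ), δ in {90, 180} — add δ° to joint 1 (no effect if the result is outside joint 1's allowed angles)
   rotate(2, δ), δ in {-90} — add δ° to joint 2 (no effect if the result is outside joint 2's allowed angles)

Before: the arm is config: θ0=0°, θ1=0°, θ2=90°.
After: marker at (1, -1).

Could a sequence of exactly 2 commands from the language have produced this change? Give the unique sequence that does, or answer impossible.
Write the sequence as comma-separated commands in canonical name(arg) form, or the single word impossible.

rotate(1, 90), rotate(1, 180)

key: order matters: swapping rotate(1, 90) and rotate(1, 180) lands elsewhere
start: config: θ0=0°, θ1=0°, θ2=90°
1. rotate(1, 90) → config: θ0=0°, θ1=0°, θ2=90°
2. rotate(1, 180) → config: θ0=0°, θ1=180°, θ2=90°
no rival 2-sequence matches.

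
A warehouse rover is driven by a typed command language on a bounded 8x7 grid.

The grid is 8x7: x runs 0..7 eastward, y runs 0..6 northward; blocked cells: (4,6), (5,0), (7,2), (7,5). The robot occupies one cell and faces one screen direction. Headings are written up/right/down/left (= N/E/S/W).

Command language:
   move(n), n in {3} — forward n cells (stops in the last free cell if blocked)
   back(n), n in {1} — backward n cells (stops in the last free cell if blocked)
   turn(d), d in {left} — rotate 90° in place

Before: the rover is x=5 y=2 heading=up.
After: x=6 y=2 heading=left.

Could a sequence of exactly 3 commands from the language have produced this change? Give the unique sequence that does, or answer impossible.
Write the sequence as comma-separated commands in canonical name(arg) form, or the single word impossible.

key: cell and facing (now W) both changed — the 3 commands mix motion and turning
begin: x=5 y=2 heading=up
1. turn(left) → x=5 y=2 heading=left
2. back(1) → x=6 y=2 heading=left
3. back(1) → x=6 y=2 heading=left
uniquely the one of 27 3-step routes that fits.

turn(left), back(1), back(1)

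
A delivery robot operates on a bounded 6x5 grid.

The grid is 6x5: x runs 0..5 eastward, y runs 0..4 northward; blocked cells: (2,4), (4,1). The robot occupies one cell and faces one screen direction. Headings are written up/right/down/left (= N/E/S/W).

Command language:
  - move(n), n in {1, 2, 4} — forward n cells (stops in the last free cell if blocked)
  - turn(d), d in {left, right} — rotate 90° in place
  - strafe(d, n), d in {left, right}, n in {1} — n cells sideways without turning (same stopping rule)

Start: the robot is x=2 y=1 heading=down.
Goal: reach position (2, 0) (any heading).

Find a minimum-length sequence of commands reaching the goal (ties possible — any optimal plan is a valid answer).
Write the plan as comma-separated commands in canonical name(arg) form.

from: x=2 y=1 heading=down
step 1 (move(2)): x=2 y=0 heading=down
nothing shorter than 1 reaches the goal.

move(2)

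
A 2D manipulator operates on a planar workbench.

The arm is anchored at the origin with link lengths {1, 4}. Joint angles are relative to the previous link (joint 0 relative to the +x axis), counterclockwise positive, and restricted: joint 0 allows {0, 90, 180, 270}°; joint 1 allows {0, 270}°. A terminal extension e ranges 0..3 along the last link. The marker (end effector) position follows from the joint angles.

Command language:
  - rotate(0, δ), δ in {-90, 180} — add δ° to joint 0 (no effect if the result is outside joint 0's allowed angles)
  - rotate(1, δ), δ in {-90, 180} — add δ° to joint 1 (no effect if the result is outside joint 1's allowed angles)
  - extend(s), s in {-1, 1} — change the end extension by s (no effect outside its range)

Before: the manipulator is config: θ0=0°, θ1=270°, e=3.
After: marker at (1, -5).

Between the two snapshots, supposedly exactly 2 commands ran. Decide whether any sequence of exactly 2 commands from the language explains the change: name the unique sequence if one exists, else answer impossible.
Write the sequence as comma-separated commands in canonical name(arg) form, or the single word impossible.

from: config: θ0=0°, θ1=270°, e=3
[1] after extend(-1): config: θ0=0°, θ1=270°, e=2
[2] after extend(-1): config: θ0=0°, θ1=270°, e=1
uniquely the one of 36 2-step routes that fits.

extend(-1), extend(-1)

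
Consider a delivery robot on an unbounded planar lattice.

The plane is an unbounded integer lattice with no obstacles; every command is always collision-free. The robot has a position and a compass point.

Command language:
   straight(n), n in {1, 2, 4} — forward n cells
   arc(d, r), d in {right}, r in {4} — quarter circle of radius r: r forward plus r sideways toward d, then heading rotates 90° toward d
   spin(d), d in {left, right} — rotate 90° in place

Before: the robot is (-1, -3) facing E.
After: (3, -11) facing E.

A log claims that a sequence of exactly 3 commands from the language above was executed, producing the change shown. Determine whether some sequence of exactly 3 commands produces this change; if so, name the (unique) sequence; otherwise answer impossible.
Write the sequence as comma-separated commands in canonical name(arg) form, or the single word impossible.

arc(right, 4), straight(4), spin(left)

key: running spin(left) before arc(right, 4) would end elsewhere — order is forced
initial: (-1, -3) facing E
t=1 arc(right, 4) ⇒ (3, -7) facing S
t=2 straight(4) ⇒ (3, -11) facing S
t=3 spin(left) ⇒ (3, -11) facing E
all 216 alternatives checked — unique.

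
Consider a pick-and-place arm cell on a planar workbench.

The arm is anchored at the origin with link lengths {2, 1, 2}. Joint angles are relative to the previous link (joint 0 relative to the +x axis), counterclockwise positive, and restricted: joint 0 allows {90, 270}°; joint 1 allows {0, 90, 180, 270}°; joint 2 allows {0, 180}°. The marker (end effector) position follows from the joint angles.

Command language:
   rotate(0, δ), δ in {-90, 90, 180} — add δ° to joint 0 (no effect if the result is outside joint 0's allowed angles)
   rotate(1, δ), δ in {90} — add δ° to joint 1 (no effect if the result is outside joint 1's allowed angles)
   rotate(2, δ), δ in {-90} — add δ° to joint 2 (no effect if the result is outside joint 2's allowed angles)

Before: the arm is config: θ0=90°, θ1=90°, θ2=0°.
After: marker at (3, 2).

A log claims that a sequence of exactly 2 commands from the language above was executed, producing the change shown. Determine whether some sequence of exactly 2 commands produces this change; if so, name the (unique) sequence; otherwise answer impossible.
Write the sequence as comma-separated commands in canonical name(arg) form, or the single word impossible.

initial: config: θ0=90°, θ1=90°, θ2=0°
t=1 rotate(1, 90) ⇒ config: θ0=90°, θ1=180°, θ2=0°
t=2 rotate(1, 90) ⇒ config: θ0=90°, θ1=270°, θ2=0°
no other 2-command option fits: unique.

rotate(1, 90), rotate(1, 90)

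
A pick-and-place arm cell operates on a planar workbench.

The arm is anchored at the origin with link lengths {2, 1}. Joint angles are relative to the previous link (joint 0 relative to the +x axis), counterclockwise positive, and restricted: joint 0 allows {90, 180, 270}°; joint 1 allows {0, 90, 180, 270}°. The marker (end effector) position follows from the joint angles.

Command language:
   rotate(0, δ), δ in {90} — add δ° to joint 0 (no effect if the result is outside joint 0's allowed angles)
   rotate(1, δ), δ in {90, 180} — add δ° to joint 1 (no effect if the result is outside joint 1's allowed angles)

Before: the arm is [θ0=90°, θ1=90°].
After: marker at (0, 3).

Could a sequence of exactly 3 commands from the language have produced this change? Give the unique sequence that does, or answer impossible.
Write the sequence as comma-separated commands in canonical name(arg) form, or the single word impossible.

rotate(1, 90), rotate(1, 90), rotate(1, 90)

start: [θ0=90°, θ1=90°]
1. rotate(1, 90) → [θ0=90°, θ1=180°]
2. rotate(1, 90) → [θ0=90°, θ1=270°]
3. rotate(1, 90) → [θ0=90°, θ1=0°]
no rival 3-sequence matches.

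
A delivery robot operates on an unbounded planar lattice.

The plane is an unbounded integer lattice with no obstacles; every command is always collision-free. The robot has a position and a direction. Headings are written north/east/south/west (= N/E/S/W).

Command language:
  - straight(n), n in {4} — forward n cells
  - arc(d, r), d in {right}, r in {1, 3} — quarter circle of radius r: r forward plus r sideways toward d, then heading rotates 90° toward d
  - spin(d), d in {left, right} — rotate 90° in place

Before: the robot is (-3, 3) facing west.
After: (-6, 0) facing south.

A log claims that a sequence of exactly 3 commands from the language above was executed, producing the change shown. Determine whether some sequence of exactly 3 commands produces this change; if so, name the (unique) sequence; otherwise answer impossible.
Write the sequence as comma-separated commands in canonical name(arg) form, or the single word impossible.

key: position moved to (-6,0) AND the heading swung to S — translation plus rotation needed
initial: (-3, 3) facing west
1. spin(left) → (-3, 3) facing south
2. arc(right, 3) → (-6, 0) facing west
3. spin(left) → (-6, 0) facing south
no other 3-command option fits: unique.

spin(left), arc(right, 3), spin(left)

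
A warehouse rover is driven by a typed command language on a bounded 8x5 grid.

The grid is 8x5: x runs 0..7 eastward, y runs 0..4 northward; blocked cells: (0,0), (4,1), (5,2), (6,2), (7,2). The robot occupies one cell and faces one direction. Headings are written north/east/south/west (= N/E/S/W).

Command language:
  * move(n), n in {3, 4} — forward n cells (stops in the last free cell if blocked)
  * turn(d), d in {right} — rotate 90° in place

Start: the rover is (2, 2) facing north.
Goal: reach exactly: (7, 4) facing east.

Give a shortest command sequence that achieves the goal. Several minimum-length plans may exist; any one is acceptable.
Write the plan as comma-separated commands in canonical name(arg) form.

from: (2, 2) facing north
1. move(3) → (2, 4) facing north
2. turn(right) → (2, 4) facing east
3. move(3) → (5, 4) facing east
4. move(3) → (7, 4) facing east
no 3-step plan works, so 4 is optimal.

move(3), turn(right), move(3), move(3)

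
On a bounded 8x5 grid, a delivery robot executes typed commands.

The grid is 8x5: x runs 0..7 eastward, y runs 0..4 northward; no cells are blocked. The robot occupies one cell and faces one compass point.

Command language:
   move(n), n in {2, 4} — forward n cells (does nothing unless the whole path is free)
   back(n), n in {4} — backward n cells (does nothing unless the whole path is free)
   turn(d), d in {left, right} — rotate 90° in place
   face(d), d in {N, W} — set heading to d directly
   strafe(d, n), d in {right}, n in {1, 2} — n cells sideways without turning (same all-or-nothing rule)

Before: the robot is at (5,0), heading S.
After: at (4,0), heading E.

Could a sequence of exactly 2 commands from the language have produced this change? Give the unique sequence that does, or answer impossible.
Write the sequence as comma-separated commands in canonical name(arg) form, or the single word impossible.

strafe(right, 1), turn(left)

key: cell and facing (now E) both changed — the 2 commands mix motion and turning
begin: at (5,0), heading S
step 1 (strafe(right, 1)): at (4,0), heading S
step 2 (turn(left)): at (4,0), heading E
no rival 2-sequence matches.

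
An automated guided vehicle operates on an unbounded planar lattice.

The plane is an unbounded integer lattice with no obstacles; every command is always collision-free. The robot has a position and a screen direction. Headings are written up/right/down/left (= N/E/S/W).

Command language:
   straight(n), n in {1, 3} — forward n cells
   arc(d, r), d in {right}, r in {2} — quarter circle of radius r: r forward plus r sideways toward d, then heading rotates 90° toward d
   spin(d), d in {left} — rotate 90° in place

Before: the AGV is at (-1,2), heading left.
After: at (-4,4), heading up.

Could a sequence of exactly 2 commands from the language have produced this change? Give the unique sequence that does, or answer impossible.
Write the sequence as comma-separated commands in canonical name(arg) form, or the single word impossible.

key: position moved to (-4,4) AND the heading swung to N — translation plus rotation needed
from: at (-1,2), heading left
step 1 (straight(1)): at (-2,2), heading left
step 2 (arc(right, 2)): at (-4,4), heading up
all 16 alternatives checked — unique.

straight(1), arc(right, 2)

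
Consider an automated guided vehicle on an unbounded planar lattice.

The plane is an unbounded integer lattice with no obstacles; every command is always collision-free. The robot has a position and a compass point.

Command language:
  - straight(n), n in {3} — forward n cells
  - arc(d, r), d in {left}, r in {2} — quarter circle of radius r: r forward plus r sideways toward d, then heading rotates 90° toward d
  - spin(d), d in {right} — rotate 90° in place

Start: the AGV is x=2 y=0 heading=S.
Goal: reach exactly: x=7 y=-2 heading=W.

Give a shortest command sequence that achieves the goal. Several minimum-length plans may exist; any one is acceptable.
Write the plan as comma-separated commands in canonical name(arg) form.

arc(left, 2), straight(3), spin(right), spin(right)

initial: x=2 y=0 heading=S
1. arc(left, 2) → x=4 y=-2 heading=E
2. straight(3) → x=7 y=-2 heading=E
3. spin(right) → x=7 y=-2 heading=S
4. spin(right) → x=7 y=-2 heading=W
nothing shorter than 4 reaches the goal.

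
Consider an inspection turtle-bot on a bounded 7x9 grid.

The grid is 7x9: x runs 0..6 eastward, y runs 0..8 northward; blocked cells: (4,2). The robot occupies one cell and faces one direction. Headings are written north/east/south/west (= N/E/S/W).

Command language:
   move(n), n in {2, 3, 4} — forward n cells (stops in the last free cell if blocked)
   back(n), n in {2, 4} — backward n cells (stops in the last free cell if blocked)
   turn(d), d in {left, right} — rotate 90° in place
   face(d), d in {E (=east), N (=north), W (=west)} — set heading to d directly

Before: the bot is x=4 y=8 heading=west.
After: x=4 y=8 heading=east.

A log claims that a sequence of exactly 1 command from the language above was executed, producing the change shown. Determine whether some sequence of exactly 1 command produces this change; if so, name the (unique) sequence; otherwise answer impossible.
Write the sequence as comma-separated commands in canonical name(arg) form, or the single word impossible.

face(E)

key: (4,8) unchanged — the single command moves nothing
start: x=4 y=8 heading=west
t=1 face(E) ⇒ x=4 y=8 heading=east
all 10 alternatives checked — unique.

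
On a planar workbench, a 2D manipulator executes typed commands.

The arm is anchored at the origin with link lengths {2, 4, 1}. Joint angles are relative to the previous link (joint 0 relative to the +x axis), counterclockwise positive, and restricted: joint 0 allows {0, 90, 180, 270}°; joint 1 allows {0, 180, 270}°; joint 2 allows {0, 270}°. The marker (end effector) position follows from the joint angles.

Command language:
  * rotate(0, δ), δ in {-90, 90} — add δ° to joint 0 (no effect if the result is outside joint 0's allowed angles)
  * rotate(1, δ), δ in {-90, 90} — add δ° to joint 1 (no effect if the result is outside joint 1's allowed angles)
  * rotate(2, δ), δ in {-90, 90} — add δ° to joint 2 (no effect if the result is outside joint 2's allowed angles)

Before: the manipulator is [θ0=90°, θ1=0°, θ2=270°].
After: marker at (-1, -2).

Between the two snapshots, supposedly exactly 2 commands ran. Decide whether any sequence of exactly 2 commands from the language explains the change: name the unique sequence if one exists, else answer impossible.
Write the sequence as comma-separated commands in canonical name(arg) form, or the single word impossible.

from: [θ0=90°, θ1=0°, θ2=270°]
step 1 (rotate(1, -90)): [θ0=90°, θ1=270°, θ2=270°]
step 2 (rotate(1, -90)): [θ0=90°, θ1=180°, θ2=270°]
no rival 2-sequence matches.

rotate(1, -90), rotate(1, -90)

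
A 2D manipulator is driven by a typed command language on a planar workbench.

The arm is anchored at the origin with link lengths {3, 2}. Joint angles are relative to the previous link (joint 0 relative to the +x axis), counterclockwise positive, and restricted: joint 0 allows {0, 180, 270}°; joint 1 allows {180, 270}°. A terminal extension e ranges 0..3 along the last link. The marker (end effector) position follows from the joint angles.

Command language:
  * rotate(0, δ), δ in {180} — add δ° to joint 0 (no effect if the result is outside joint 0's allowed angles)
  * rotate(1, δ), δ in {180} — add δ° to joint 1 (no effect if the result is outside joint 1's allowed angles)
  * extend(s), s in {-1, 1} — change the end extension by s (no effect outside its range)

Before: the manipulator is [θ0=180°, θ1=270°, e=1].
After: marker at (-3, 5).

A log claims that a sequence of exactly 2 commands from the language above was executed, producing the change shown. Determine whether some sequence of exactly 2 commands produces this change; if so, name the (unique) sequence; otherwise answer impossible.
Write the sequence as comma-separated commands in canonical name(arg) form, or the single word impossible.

extend(1), extend(1)

begin: [θ0=180°, θ1=270°, e=1]
step 1 (extend(1)): [θ0=180°, θ1=270°, e=2]
step 2 (extend(1)): [θ0=180°, θ1=270°, e=3]
uniquely the one of 16 2-step routes that fits.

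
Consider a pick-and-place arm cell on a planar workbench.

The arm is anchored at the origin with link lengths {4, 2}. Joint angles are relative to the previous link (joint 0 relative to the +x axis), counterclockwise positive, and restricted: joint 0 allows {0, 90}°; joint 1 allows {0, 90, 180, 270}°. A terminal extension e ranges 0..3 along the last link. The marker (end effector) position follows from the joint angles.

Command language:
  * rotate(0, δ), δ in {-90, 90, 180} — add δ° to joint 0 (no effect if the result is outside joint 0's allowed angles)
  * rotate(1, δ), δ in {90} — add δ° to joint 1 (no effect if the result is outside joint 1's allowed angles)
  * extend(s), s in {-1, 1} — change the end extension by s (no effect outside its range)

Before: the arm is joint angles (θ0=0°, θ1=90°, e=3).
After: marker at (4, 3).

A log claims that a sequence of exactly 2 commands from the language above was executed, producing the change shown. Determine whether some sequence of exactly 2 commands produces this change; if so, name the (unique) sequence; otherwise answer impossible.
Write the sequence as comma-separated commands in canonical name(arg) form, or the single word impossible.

extend(-1), extend(-1)

begin: joint angles (θ0=0°, θ1=90°, e=3)
t=1 extend(-1) ⇒ joint angles (θ0=0°, θ1=90°, e=2)
t=2 extend(-1) ⇒ joint angles (θ0=0°, θ1=90°, e=1)
no rival 2-sequence matches.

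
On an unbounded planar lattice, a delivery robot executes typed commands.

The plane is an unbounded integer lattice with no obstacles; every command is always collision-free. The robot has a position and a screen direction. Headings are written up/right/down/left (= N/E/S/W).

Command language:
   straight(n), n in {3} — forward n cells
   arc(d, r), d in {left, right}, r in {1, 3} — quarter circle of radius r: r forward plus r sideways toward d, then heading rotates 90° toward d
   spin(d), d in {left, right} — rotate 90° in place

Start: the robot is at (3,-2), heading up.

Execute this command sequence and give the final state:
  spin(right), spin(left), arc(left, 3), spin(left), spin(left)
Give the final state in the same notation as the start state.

at (0,1), heading right

start: at (3,-2), heading up
1. spin(right) → at (3,-2), heading right
2. spin(left) → at (3,-2), heading up
3. arc(left, 3) → at (0,1), heading left
4. spin(left) → at (0,1), heading down
5. spin(left) → at (0,1), heading right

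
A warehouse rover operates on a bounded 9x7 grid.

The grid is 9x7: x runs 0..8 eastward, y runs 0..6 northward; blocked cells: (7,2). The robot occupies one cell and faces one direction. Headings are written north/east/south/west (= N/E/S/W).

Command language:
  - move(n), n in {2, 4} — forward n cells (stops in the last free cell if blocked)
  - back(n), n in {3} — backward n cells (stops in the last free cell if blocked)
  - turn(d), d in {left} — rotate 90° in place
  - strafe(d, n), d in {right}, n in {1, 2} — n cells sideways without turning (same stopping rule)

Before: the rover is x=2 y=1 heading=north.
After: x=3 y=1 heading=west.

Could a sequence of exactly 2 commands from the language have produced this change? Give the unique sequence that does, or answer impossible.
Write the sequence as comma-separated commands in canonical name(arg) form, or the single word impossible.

strafe(right, 1), turn(left)

key: cell and facing (now W) both changed — the 2 commands mix motion and turning
begin: x=2 y=1 heading=north
step 1 (strafe(right, 1)): x=3 y=1 heading=north
step 2 (turn(left)): x=3 y=1 heading=west
uniquely the one of 36 2-step routes that fits.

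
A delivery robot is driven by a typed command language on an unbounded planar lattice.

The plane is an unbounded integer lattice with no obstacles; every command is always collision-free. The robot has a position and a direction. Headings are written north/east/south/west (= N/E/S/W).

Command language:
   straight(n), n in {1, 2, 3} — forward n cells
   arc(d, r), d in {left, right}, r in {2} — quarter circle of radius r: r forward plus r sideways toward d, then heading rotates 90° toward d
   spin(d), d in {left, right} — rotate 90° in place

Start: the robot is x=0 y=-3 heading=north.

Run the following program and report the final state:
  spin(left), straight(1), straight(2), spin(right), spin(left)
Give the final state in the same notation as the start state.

begin: x=0 y=-3 heading=north
step 1 (spin(left)): x=0 y=-3 heading=west
step 2 (straight(1)): x=-1 y=-3 heading=west
step 3 (straight(2)): x=-3 y=-3 heading=west
step 4 (spin(right)): x=-3 y=-3 heading=north
step 5 (spin(left)): x=-3 y=-3 heading=west

x=-3 y=-3 heading=west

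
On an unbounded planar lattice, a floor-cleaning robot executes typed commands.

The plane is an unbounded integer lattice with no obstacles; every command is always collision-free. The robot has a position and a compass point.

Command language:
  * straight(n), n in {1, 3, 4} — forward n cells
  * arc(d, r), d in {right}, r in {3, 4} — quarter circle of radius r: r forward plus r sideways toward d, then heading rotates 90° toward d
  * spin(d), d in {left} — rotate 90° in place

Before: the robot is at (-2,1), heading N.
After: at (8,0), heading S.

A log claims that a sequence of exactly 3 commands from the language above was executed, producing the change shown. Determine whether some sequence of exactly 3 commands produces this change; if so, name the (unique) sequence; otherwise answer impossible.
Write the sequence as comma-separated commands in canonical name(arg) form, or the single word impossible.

key: position moved to (8,0) AND the heading swung to S — translation plus rotation needed
from: at (-2,1), heading N
t=1 arc(right, 3) ⇒ at (1,4), heading E
t=2 straight(3) ⇒ at (4,4), heading E
t=3 arc(right, 4) ⇒ at (8,0), heading S
no other 3-command option fits: unique.

arc(right, 3), straight(3), arc(right, 4)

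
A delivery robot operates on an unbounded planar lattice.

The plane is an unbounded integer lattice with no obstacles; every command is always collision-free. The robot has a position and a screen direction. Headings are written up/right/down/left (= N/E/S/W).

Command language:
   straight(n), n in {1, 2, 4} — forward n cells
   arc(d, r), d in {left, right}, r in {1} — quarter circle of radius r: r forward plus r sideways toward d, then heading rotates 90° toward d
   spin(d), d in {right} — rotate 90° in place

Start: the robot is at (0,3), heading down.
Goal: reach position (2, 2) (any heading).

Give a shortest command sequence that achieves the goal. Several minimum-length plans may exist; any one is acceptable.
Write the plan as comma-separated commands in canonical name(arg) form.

arc(left, 1), straight(1)

start: at (0,3), heading down
[1] after arc(left, 1): at (1,2), heading right
[2] after straight(1): at (2,2), heading right
minimal: 2 command(s), checked below 2.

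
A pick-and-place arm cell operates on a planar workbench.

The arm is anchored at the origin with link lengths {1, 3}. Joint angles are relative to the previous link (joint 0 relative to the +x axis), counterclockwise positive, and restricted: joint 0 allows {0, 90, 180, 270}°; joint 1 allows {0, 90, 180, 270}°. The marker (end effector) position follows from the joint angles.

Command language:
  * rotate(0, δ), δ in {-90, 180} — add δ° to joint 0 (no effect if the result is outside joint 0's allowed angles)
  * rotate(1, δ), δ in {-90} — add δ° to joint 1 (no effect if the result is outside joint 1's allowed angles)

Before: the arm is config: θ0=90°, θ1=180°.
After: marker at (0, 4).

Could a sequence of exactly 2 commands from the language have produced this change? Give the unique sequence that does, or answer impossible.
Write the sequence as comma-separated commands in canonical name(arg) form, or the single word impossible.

begin: config: θ0=90°, θ1=180°
t=1 rotate(1, -90) ⇒ config: θ0=90°, θ1=90°
t=2 rotate(1, -90) ⇒ config: θ0=90°, θ1=0°
no other 2-command option fits: unique.

rotate(1, -90), rotate(1, -90)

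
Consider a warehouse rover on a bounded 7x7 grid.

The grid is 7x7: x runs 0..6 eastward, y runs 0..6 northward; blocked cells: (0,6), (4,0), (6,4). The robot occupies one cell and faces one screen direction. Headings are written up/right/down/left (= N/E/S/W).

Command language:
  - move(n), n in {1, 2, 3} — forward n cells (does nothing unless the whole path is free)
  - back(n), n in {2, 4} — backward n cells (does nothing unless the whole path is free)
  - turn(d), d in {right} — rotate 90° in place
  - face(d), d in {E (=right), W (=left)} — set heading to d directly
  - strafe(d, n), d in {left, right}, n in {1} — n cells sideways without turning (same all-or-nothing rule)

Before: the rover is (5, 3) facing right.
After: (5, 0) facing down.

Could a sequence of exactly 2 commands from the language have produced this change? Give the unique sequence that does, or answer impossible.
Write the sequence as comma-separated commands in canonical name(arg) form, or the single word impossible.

turn(right), move(3)

key: cell and facing (now S) both changed — the 2 commands mix motion and turning
start: (5, 3) facing right
1. turn(right) → (5, 3) facing down
2. move(3) → (5, 0) facing down
no other 2-command option fits: unique.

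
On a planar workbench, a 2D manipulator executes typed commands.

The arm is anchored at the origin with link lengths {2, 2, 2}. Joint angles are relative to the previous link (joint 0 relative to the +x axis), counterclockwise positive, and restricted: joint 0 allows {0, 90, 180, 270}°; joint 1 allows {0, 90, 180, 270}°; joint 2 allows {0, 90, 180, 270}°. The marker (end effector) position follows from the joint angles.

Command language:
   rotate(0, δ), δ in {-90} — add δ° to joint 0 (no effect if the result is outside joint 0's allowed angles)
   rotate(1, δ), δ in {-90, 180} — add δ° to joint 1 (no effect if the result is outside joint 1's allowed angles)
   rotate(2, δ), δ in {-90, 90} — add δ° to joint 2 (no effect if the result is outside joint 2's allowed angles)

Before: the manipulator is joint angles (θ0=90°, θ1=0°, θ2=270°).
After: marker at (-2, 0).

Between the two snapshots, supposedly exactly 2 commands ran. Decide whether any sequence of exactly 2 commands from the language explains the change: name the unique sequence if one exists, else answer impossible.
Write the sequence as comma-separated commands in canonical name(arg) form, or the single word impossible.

rotate(1, -90), rotate(1, -90)

start: joint angles (θ0=90°, θ1=0°, θ2=270°)
t=1 rotate(1, -90) ⇒ joint angles (θ0=90°, θ1=270°, θ2=270°)
t=2 rotate(1, -90) ⇒ joint angles (θ0=90°, θ1=180°, θ2=270°)
no other 2-command option fits: unique.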